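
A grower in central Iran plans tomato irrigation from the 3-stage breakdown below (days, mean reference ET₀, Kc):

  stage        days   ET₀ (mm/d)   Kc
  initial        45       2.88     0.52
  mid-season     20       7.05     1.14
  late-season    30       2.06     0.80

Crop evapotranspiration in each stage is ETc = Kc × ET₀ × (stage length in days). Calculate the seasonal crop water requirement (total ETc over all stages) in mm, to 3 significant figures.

278 mm

initial: 0.52 × 2.88 × 45 = 67.39 mm
mid-season: 1.14 × 7.05 × 20 = 160.74 mm
late-season: 0.80 × 2.06 × 30 = 49.44 mm
Seasonal total = 277.57 mm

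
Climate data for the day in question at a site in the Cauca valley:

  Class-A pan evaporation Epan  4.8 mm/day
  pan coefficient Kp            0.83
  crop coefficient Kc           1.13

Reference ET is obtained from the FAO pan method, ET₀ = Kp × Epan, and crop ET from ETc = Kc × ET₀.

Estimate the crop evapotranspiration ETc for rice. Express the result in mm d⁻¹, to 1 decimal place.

4.5 mm d⁻¹

ET₀ = 0.83 × 4.8 = 3.9840 mm/d
ETc = Kc × ET₀ = 1.13 × 3.9840 = 4.5019 mm/d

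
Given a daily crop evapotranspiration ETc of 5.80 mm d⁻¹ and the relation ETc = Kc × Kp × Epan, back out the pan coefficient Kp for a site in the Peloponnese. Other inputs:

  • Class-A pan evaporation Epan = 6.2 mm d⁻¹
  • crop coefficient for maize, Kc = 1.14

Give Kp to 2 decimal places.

0.82

ETc = Kc × Kp × Epan  ⇒  Kp = ETc / (Kc × Epan)
Kp = 5.80 / (1.14 × 6.2) = 5.80 / 7.068 = 0.8206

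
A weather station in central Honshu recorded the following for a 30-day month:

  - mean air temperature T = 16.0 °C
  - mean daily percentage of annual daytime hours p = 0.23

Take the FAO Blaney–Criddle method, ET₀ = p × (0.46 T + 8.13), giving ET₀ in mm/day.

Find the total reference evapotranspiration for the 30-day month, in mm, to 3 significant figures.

107 mm

ET₀ = 0.23 × (0.46 × 16.0 + 8.13) = 0.23 × 15.490 = 3.5627 mm/d
Monthly total = 3.5627 × 30 = 106.881 mm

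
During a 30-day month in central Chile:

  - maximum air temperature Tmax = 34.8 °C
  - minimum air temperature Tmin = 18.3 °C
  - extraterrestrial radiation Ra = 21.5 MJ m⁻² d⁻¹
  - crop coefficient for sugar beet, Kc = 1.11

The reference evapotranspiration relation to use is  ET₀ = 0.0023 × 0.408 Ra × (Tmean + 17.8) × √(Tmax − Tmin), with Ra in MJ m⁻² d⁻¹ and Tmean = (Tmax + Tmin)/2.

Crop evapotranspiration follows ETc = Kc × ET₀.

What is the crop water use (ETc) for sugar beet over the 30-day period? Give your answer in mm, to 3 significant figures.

Tmean = (34.8 + 18.3)/2 = 26.55 °C
0.408 Ra = 0.408 × 21.5 = 8.7720 mm/d equivalent
ET₀ = 0.0023 × 8.7720 × (26.55 + 17.8) × √16.5 = 0.0023 × 8.7720 × 44.35 × 4.0620 = 3.6346 mm/d
ETc = Kc × ET₀ = 1.11 × 3.6346 = 4.0344 mm/d
Over 30 days: 4.0344 × 30 = 121.032 mm

121 mm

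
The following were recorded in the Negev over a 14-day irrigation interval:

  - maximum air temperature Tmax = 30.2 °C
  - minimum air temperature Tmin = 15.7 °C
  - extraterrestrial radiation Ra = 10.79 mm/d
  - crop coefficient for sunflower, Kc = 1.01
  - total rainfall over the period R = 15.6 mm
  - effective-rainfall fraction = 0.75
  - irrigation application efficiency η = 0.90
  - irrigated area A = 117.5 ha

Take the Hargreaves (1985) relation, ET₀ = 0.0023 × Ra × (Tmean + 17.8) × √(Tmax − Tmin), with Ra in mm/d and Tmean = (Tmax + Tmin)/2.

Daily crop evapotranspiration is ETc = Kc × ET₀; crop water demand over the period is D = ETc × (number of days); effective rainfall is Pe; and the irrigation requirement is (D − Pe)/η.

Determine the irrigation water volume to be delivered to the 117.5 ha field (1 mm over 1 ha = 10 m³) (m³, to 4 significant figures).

Tmean = (30.2 + 15.7)/2 = 22.95 °C
ET₀ = 0.0023 × 10.79 × (22.95 + 17.8) × √14.5 = 0.0023 × 10.79 × 40.75 × 3.8079 = 3.8509 mm/d
ETc = Kc × ET₀ = 1.01 × 3.8509 = 3.8894 mm/d
Crop demand D = ETc × 14 d = 3.8894 × 14 = 54.452 mm
Pe = 0.75 × 15.6 = 11.700 mm
D − Pe = 54.452 − 11.700 = 42.752 mm
Gross irrigation = 42.752 / 0.90 = 47.502 mm
Volume = 47.502 mm × 117.5 ha × 10 = 55814.9 m³

55810 m³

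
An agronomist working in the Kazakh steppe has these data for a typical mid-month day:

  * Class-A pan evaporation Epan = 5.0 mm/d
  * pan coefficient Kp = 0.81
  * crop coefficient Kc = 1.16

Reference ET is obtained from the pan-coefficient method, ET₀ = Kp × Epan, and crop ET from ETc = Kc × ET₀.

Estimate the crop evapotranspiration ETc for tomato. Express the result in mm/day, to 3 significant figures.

ET₀ = 0.81 × 5.0 = 4.0500 mm/d
ETc = Kc × ET₀ = 1.16 × 4.0500 = 4.6980 mm/d

4.70 mm/day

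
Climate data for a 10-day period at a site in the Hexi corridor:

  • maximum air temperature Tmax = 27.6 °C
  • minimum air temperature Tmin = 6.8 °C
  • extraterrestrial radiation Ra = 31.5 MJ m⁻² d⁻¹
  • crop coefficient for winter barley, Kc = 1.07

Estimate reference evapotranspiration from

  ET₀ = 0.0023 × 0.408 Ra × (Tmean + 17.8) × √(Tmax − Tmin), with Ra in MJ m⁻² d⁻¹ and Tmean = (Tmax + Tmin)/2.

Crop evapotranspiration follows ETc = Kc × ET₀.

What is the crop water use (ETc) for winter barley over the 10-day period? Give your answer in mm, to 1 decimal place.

Tmean = (27.6 + 6.8)/2 = 17.20 °C
0.408 Ra = 0.408 × 31.5 = 12.8520 mm/d equivalent
ET₀ = 0.0023 × 12.8520 × (17.20 + 17.8) × √20.8 = 0.0023 × 12.8520 × 35.00 × 4.5607 = 4.7184 mm/d
ETc = Kc × ET₀ = 1.07 × 4.7184 = 5.0487 mm/d
Over 10 days: 5.0487 × 10 = 50.487 mm

50.5 mm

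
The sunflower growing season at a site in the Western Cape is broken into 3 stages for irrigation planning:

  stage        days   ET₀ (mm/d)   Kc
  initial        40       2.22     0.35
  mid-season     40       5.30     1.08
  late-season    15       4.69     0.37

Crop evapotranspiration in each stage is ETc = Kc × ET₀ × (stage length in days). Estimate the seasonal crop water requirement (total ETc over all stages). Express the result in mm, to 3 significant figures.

initial: 0.35 × 2.22 × 40 = 31.08 mm
mid-season: 1.08 × 5.30 × 40 = 228.96 mm
late-season: 0.37 × 4.69 × 15 = 26.03 mm
Seasonal total = 286.07 mm

286 mm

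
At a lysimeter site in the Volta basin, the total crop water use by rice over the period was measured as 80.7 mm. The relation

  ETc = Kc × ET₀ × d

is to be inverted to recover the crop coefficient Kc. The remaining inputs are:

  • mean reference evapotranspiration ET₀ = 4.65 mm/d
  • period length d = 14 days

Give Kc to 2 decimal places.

ETc = Kc × ET₀ × d  ⇒  Kc = ETc / (ET₀ × d)
Kc = 80.7 / (4.65 × 14) = 80.7 / 65.10 = 1.2396

1.24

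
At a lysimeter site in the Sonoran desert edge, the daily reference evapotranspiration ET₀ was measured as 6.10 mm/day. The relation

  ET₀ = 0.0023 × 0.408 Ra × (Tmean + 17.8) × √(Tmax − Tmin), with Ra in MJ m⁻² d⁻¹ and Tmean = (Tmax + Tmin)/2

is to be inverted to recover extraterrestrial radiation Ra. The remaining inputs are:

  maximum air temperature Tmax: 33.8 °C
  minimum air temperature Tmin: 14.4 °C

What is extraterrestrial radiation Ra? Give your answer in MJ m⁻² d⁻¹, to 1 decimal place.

Tmean = (33.8+14.4)/2 = 24.10 °C; ΔT = 19.4
Ra = ET₀ / [0.0023 × 0.408 × (Tmean+17.8) × √ΔT]
   = 6.10 / (0.0023 × 0.408 × 41.90 × 4.4045) = 35.223 MJ m⁻² d⁻¹

35.2 MJ m⁻² d⁻¹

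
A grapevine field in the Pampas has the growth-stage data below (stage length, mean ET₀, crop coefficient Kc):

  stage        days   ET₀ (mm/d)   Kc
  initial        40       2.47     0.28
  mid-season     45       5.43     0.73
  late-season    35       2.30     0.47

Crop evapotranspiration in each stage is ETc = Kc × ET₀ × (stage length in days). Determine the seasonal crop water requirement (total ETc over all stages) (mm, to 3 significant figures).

initial: 0.28 × 2.47 × 40 = 27.66 mm
mid-season: 0.73 × 5.43 × 45 = 178.38 mm
late-season: 0.47 × 2.30 × 35 = 37.84 mm
Seasonal total = 243.88 mm

244 mm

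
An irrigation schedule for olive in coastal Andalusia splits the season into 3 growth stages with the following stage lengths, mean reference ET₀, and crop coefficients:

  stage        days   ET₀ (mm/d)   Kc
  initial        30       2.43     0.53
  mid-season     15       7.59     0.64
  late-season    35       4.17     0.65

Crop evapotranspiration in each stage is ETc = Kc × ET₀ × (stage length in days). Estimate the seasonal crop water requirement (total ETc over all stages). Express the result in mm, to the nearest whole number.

206 mm

initial: 0.53 × 2.43 × 30 = 38.64 mm
mid-season: 0.64 × 7.59 × 15 = 72.86 mm
late-season: 0.65 × 4.17 × 35 = 94.87 mm
Seasonal total = 206.37 mm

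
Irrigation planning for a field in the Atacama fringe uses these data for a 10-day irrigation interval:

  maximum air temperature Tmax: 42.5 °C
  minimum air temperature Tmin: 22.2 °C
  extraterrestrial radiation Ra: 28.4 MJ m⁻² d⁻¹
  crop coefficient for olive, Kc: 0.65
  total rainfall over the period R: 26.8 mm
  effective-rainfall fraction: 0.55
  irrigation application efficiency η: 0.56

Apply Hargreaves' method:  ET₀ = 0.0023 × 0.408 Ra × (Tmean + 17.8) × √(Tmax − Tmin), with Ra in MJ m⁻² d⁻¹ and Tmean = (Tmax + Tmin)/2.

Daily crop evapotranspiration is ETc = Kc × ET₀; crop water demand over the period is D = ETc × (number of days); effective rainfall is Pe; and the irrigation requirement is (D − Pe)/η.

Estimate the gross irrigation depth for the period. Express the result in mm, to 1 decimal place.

Tmean = (42.5 + 22.2)/2 = 32.35 °C
0.408 Ra = 0.408 × 28.4 = 11.5872 mm/d equivalent
ET₀ = 0.0023 × 11.5872 × (32.35 + 17.8) × √20.3 = 0.0023 × 11.5872 × 50.15 × 4.5056 = 6.0218 mm/d
ETc = Kc × ET₀ = 0.65 × 6.0218 = 3.9142 mm/d
Crop demand D = ETc × 10 d = 3.9142 × 10 = 39.142 mm
Pe = 0.55 × 26.8 = 14.740 mm
D − Pe = 39.142 − 14.740 = 24.402 mm
Gross irrigation = 24.402 / 0.56 = 43.575 mm

43.6 mm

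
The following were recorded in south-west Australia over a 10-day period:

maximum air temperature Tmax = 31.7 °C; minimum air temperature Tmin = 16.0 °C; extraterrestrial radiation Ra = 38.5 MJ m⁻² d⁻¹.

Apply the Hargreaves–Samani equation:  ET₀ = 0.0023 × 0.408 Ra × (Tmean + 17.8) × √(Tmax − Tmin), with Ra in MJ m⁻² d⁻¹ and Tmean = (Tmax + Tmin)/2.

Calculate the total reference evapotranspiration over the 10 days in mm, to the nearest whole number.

Tmean = (31.7 + 16.0)/2 = 23.85 °C
0.408 Ra = 0.408 × 38.5 = 15.7080 mm/d equivalent
ET₀ = 0.0023 × 15.7080 × (23.85 + 17.8) × √15.7 = 0.0023 × 15.7080 × 41.65 × 3.9623 = 5.9623 mm/d
Over 10 days: 5.9623 × 10 = 59.623 mm

60 mm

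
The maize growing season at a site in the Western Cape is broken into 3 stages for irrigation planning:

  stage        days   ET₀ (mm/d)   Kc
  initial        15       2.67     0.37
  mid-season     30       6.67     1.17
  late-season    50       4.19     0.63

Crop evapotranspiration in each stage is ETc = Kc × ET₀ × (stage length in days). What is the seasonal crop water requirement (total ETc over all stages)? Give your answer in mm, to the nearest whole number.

initial: 0.37 × 2.67 × 15 = 14.82 mm
mid-season: 1.17 × 6.67 × 30 = 234.12 mm
late-season: 0.63 × 4.19 × 50 = 131.99 mm
Seasonal total = 380.93 mm

381 mm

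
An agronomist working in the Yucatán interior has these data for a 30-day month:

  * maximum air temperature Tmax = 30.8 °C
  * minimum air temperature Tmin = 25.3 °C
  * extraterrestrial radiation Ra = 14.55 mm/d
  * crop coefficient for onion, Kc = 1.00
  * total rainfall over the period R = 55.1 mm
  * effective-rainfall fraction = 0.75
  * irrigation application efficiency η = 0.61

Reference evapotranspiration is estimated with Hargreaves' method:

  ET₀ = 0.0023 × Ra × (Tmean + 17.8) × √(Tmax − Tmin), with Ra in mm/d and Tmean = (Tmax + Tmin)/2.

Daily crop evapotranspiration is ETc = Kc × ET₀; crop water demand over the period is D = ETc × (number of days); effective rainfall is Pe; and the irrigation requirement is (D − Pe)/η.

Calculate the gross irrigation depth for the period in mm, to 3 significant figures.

Tmean = (30.8 + 25.3)/2 = 28.05 °C
ET₀ = 0.0023 × 14.55 × (28.05 + 17.8) × √5.5 = 0.0023 × 14.55 × 45.85 × 2.3452 = 3.5984 mm/d
ETc = Kc × ET₀ = 1.00 × 3.5984 = 3.5984 mm/d
Crop demand D = ETc × 30 d = 3.5984 × 30 = 107.952 mm
Pe = 0.75 × 55.1 = 41.325 mm
D − Pe = 107.952 − 41.325 = 66.627 mm
Gross irrigation = 66.627 / 0.61 = 109.225 mm

109 mm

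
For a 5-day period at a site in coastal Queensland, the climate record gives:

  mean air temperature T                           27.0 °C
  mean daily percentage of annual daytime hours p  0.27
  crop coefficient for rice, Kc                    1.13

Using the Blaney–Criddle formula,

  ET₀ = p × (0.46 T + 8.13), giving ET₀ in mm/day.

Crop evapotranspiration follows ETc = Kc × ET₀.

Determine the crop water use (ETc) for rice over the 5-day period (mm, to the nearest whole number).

ET₀ = 0.27 × (0.46 × 27.0 + 8.13) = 0.27 × 20.550 = 5.5485 mm/d
ETc = Kc × ET₀ = 1.13 × 5.5485 = 6.2698 mm/d
Over 5 days: 6.2698 × 5 = 31.349 mm

31 mm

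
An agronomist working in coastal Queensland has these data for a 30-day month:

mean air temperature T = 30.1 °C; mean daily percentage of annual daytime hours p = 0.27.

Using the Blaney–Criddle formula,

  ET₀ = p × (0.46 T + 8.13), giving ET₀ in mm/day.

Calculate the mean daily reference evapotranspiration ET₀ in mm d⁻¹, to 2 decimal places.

5.93 mm d⁻¹

ET₀ = 0.27 × (0.46 × 30.1 + 8.13) = 0.27 × 21.976 = 5.9335 mm/d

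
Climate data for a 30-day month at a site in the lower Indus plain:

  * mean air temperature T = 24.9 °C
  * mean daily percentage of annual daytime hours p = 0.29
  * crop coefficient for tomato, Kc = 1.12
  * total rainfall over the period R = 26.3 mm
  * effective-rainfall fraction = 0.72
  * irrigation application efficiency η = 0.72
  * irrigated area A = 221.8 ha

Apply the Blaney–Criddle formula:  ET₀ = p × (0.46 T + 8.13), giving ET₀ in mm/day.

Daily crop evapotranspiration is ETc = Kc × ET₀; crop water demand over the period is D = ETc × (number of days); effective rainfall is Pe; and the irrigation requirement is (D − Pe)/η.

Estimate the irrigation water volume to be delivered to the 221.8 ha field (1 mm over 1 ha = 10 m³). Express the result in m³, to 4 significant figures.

529500 m³

ET₀ = 0.29 × (0.46 × 24.9 + 8.13) = 0.29 × 19.584 = 5.6794 mm/d
ETc = Kc × ET₀ = 1.12 × 5.6794 = 6.3609 mm/d
Crop demand D = ETc × 30 d = 6.3609 × 30 = 190.827 mm
Pe = 0.72 × 26.3 = 18.936 mm
D − Pe = 190.827 − 18.936 = 171.891 mm
Gross irrigation = 171.891 / 0.72 = 238.738 mm
Volume = 238.738 mm × 221.8 ha × 10 = 529520.9 m³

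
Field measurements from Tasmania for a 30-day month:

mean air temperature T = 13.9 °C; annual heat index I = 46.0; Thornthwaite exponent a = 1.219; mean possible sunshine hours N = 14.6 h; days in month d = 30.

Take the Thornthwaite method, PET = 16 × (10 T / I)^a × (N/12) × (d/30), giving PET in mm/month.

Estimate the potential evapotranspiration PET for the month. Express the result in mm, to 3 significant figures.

74.9 mm

10T/I = 10 × 13.9 / 46.0 = 3.0217
(10T/I)^a = 3.0217^1.219 = 3.8497
Uncorrected PET = 16 × 3.8497 = 61.595 mm
Correction = (N/12)(d/30) = (14.6/12)(30/30) = 1.2167
PET = 61.595 × 1.2167 = 74.943 mm/month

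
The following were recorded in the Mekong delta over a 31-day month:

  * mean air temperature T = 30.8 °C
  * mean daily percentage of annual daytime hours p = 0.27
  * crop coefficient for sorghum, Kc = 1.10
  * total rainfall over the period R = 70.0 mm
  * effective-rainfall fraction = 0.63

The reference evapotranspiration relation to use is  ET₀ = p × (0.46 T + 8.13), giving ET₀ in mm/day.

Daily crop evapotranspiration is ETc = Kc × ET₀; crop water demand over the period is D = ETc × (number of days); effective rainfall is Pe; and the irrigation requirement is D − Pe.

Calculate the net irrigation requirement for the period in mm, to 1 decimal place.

ET₀ = 0.27 × (0.46 × 30.8 + 8.13) = 0.27 × 22.298 = 6.0205 mm/d
ETc = Kc × ET₀ = 1.10 × 6.0205 = 6.6226 mm/d
Crop demand D = ETc × 31 d = 6.6226 × 31 = 205.301 mm
Pe = 0.63 × 70.0 = 44.100 mm
D − Pe = 205.301 − 44.100 = 161.201 mm

161.2 mm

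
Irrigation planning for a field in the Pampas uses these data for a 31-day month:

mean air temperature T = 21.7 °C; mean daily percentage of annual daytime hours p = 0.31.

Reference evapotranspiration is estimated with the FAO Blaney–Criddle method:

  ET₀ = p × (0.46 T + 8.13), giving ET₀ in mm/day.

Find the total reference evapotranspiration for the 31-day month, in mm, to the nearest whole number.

174 mm

ET₀ = 0.31 × (0.46 × 21.7 + 8.13) = 0.31 × 18.112 = 5.6147 mm/d
Monthly total = 5.6147 × 31 = 174.056 mm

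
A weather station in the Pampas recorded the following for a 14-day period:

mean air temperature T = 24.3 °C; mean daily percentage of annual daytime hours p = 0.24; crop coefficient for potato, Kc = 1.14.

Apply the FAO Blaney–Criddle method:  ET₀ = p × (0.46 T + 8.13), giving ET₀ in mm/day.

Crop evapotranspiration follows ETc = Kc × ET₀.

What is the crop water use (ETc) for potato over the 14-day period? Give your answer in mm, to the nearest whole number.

74 mm

ET₀ = 0.24 × (0.46 × 24.3 + 8.13) = 0.24 × 19.308 = 4.6339 mm/d
ETc = Kc × ET₀ = 1.14 × 4.6339 = 5.2826 mm/d
Over 14 days: 5.2826 × 14 = 73.956 mm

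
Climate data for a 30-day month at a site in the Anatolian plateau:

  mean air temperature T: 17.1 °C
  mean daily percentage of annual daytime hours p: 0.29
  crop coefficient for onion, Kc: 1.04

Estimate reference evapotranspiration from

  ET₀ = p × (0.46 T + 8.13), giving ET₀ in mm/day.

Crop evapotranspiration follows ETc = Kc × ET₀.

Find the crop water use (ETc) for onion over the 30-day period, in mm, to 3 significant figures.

ET₀ = 0.29 × (0.46 × 17.1 + 8.13) = 0.29 × 15.996 = 4.6388 mm/d
ETc = Kc × ET₀ = 1.04 × 4.6388 = 4.8244 mm/d
Over 30 days: 4.8244 × 30 = 144.732 mm

145 mm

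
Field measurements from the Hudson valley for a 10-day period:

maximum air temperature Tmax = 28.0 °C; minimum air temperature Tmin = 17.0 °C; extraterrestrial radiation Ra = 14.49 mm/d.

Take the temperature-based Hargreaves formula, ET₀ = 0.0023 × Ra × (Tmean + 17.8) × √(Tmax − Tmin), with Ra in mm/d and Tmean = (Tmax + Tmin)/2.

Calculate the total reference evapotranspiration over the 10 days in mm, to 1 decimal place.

Tmean = (28.0 + 17.0)/2 = 22.50 °C
ET₀ = 0.0023 × 14.49 × (22.50 + 17.8) × √11.0 = 0.0023 × 14.49 × 40.30 × 3.3166 = 4.4545 mm/d
Over 10 days: 4.4545 × 10 = 44.545 mm

44.5 mm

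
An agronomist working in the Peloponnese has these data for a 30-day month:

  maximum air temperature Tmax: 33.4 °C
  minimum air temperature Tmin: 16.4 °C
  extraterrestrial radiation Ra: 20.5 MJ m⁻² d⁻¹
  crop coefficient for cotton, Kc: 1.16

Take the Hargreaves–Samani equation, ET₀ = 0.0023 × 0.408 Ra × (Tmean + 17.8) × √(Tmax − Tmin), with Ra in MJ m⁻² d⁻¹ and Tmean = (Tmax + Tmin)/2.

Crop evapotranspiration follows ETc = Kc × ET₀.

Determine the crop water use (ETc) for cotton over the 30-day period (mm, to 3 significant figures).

Tmean = (33.4 + 16.4)/2 = 24.90 °C
0.408 Ra = 0.408 × 20.5 = 8.3640 mm/d equivalent
ET₀ = 0.0023 × 8.3640 × (24.90 + 17.8) × √17.0 = 0.0023 × 8.3640 × 42.70 × 4.1231 = 3.3868 mm/d
ETc = Kc × ET₀ = 1.16 × 3.3868 = 3.9287 mm/d
Over 30 days: 3.9287 × 30 = 117.861 mm

118 mm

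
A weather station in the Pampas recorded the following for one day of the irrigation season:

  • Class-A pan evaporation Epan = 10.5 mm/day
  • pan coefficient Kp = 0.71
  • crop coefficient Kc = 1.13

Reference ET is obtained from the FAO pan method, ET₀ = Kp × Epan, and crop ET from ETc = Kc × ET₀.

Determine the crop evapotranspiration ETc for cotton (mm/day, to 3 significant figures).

ET₀ = 0.71 × 10.5 = 7.4550 mm/d
ETc = Kc × ET₀ = 1.13 × 7.4550 = 8.4242 mm/d

8.42 mm/day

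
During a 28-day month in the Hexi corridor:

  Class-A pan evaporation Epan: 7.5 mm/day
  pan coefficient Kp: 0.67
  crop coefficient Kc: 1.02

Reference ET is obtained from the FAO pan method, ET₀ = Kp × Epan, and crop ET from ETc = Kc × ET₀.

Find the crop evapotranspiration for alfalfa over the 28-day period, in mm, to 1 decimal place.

143.5 mm

ET₀ = 0.67 × 7.5 = 5.0250 mm/d
ETc = Kc × ET₀ = 1.02 × 5.0250 = 5.1255 mm/d
Over 28 days: 5.1255 × 28 = 143.514 mm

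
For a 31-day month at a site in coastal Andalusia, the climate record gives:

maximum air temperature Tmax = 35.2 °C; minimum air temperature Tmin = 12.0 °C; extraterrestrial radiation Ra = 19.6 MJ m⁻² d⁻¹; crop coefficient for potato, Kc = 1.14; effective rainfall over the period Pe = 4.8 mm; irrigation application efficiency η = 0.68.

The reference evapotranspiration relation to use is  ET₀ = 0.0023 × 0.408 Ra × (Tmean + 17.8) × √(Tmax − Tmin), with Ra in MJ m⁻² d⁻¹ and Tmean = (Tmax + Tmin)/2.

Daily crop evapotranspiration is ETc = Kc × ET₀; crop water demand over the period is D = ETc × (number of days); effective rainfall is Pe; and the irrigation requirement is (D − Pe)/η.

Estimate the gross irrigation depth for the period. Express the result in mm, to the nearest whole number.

Tmean = (35.2 + 12.0)/2 = 23.60 °C
0.408 Ra = 0.408 × 19.6 = 7.9968 mm/d equivalent
ET₀ = 0.0023 × 7.9968 × (23.60 + 17.8) × √23.2 = 0.0023 × 7.9968 × 41.40 × 4.8166 = 3.6676 mm/d
ETc = Kc × ET₀ = 1.14 × 3.6676 = 4.1811 mm/d
Crop demand D = ETc × 31 d = 4.1811 × 31 = 129.614 mm
D − Pe = 129.614 − 4.8 = 124.814 mm
Gross irrigation = 124.814 / 0.68 = 183.550 mm

184 mm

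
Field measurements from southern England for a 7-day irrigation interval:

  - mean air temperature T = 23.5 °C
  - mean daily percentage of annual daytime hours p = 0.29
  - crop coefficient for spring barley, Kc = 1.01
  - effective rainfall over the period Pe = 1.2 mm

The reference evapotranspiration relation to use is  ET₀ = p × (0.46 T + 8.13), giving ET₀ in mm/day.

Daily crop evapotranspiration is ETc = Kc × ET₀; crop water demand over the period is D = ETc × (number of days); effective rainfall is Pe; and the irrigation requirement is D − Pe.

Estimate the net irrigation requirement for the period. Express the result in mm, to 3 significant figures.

ET₀ = 0.29 × (0.46 × 23.5 + 8.13) = 0.29 × 18.940 = 5.4926 mm/d
ETc = Kc × ET₀ = 1.01 × 5.4926 = 5.5475 mm/d
Crop demand D = ETc × 7 d = 5.5475 × 7 = 38.833 mm
D − Pe = 38.833 − 1.2 = 37.633 mm

37.6 mm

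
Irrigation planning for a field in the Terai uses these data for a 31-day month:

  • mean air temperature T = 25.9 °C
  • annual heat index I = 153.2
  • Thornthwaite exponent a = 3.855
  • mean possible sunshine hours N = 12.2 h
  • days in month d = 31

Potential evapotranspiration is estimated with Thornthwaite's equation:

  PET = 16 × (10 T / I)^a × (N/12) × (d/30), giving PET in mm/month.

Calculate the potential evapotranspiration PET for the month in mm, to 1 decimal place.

10T/I = 10 × 25.9 / 153.2 = 1.6906
(10T/I)^a = 1.6906^3.855 = 7.5700
Uncorrected PET = 16 × 7.5700 = 121.120 mm
Correction = (N/12)(d/30) = (12.2/12)(31/30) = 1.0506
PET = 121.120 × 1.0506 = 127.249 mm/month

127.2 mm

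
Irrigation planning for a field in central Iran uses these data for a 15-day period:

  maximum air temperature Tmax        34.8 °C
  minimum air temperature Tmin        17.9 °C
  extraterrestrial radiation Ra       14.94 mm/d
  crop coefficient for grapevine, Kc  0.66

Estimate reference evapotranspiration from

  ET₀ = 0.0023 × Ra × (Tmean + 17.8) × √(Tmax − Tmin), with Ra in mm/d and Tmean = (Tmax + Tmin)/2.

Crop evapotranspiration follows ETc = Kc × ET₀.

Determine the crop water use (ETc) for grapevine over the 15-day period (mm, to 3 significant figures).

Tmean = (34.8 + 17.9)/2 = 26.35 °C
ET₀ = 0.0023 × 14.94 × (26.35 + 17.8) × √16.9 = 0.0023 × 14.94 × 44.15 × 4.1110 = 6.2367 mm/d
ETc = Kc × ET₀ = 0.66 × 6.2367 = 4.1162 mm/d
Over 15 days: 4.1162 × 15 = 61.743 mm

61.7 mm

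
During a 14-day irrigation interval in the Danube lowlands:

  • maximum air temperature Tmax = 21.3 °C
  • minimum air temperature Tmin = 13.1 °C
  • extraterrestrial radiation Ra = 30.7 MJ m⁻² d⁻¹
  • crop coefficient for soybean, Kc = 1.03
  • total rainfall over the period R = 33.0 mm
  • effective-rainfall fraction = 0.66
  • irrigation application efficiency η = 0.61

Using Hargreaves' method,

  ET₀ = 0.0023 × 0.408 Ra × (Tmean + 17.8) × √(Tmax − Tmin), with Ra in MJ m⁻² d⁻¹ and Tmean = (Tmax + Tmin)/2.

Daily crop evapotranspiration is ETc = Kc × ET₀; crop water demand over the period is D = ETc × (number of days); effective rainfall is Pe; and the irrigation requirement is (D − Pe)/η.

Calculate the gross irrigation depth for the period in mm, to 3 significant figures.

32.6 mm

Tmean = (21.3 + 13.1)/2 = 17.20 °C
0.408 Ra = 0.408 × 30.7 = 12.5256 mm/d equivalent
ET₀ = 0.0023 × 12.5256 × (17.20 + 17.8) × √8.2 = 0.0023 × 12.5256 × 35.00 × 2.8636 = 2.8874 mm/d
ETc = Kc × ET₀ = 1.03 × 2.8874 = 2.9740 mm/d
Crop demand D = ETc × 14 d = 2.9740 × 14 = 41.636 mm
Pe = 0.66 × 33.0 = 21.780 mm
D − Pe = 41.636 − 21.780 = 19.856 mm
Gross irrigation = 19.856 / 0.61 = 32.551 mm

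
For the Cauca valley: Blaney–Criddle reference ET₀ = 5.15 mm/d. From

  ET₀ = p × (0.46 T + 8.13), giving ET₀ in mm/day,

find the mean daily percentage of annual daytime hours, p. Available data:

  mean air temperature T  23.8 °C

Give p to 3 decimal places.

p = ET₀ / (0.46 T + 8.13) = 5.15 / (0.46 × 23.8 + 8.13) = 5.15 / 19.078 = 0.2699

0.270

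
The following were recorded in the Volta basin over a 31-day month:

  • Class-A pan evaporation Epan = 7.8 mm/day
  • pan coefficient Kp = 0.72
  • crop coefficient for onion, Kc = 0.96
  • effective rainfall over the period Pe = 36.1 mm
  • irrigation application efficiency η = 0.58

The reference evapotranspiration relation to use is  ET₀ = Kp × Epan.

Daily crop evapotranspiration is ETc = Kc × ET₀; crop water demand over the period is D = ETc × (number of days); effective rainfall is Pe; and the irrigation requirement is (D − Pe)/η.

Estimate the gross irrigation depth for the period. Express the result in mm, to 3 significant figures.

ET₀ = 0.72 × 7.8 = 5.6160 mm/d
ETc = Kc × ET₀ = 0.96 × 5.6160 = 5.3914 mm/d
Crop demand D = ETc × 31 d = 5.3914 × 31 = 167.133 mm
D − Pe = 167.133 − 36.1 = 131.033 mm
Gross irrigation = 131.033 / 0.58 = 225.919 mm

226 mm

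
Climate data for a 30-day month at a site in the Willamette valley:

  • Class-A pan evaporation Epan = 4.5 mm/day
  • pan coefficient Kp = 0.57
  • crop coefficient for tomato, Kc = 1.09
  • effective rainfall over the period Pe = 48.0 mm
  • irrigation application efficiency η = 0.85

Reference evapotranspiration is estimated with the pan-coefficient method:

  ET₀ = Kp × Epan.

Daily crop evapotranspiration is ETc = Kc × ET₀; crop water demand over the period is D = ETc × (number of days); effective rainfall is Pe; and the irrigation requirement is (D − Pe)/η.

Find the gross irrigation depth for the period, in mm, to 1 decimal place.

ET₀ = 0.57 × 4.5 = 2.5650 mm/d
ETc = Kc × ET₀ = 1.09 × 2.5650 = 2.7959 mm/d
Crop demand D = ETc × 30 d = 2.7959 × 30 = 83.877 mm
D − Pe = 83.877 − 48.0 = 35.877 mm
Gross irrigation = 35.877 / 0.85 = 42.208 mm

42.2 mm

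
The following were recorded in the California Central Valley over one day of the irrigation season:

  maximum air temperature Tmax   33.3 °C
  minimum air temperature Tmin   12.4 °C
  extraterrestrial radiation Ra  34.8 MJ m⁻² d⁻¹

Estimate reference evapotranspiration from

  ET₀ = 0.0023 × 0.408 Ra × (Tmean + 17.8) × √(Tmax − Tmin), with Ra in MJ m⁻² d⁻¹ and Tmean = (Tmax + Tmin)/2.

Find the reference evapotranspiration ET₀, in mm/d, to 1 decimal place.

6.1 mm/d

Tmean = (33.3 + 12.4)/2 = 22.85 °C
0.408 Ra = 0.408 × 34.8 = 14.1984 mm/d equivalent
ET₀ = 0.0023 × 14.1984 × (22.85 + 17.8) × √20.9 = 0.0023 × 14.1984 × 40.65 × 4.5717 = 6.0688 mm/d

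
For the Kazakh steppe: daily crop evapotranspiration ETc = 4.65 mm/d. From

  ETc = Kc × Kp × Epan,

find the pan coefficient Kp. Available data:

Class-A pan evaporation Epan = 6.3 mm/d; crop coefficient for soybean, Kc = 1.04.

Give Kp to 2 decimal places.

0.71

ETc = Kc × Kp × Epan  ⇒  Kp = ETc / (Kc × Epan)
Kp = 4.65 / (1.04 × 6.3) = 4.65 / 6.552 = 0.7097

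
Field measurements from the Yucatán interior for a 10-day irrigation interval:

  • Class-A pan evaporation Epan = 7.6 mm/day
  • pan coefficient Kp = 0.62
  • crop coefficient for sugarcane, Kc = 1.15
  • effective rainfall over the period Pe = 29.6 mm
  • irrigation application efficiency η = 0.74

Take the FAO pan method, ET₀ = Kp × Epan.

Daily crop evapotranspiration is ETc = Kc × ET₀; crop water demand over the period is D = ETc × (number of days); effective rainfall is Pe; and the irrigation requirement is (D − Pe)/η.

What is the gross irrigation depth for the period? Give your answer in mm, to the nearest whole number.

ET₀ = 0.62 × 7.6 = 4.7120 mm/d
ETc = Kc × ET₀ = 1.15 × 4.7120 = 5.4188 mm/d
Crop demand D = ETc × 10 d = 5.4188 × 10 = 54.188 mm
D − Pe = 54.188 − 29.6 = 24.588 mm
Gross irrigation = 24.588 / 0.74 = 33.227 mm

33 mm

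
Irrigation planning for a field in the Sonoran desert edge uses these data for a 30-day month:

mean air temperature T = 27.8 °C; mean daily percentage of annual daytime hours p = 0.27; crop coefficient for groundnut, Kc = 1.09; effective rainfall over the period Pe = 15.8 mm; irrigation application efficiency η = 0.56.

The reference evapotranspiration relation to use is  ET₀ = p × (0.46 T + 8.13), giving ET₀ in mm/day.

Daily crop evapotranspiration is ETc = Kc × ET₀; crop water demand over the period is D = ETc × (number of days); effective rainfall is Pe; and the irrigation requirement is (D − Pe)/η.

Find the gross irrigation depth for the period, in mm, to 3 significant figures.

ET₀ = 0.27 × (0.46 × 27.8 + 8.13) = 0.27 × 20.918 = 5.6479 mm/d
ETc = Kc × ET₀ = 1.09 × 5.6479 = 6.1562 mm/d
Crop demand D = ETc × 30 d = 6.1562 × 30 = 184.686 mm
D − Pe = 184.686 − 15.8 = 168.886 mm
Gross irrigation = 168.886 / 0.56 = 301.582 mm

302 mm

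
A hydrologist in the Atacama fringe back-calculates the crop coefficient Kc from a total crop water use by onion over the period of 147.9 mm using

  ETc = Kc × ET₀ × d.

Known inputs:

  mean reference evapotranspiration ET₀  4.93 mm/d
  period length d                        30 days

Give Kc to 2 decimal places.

ETc = Kc × ET₀ × d  ⇒  Kc = ETc / (ET₀ × d)
Kc = 147.9 / (4.93 × 30) = 147.9 / 147.90 = 1.0000

1.00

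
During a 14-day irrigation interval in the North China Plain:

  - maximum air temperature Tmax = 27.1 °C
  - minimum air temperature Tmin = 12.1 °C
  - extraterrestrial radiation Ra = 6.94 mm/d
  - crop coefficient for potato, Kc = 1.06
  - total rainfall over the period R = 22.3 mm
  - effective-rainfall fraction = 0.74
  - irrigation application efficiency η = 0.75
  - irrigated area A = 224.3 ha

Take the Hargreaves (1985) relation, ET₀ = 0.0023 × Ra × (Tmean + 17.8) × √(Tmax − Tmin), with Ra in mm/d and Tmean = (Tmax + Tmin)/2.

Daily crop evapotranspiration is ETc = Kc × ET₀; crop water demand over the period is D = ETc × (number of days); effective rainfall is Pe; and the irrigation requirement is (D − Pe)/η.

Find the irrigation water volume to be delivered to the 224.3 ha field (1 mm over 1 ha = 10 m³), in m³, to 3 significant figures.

53300 m³

Tmean = (27.1 + 12.1)/2 = 19.60 °C
ET₀ = 0.0023 × 6.94 × (19.60 + 17.8) × √15.0 = 0.0023 × 6.94 × 37.40 × 3.8730 = 2.3121 mm/d
ETc = Kc × ET₀ = 1.06 × 2.3121 = 2.4508 mm/d
Crop demand D = ETc × 14 d = 2.4508 × 14 = 34.311 mm
Pe = 0.74 × 22.3 = 16.502 mm
D − Pe = 34.311 − 16.502 = 17.809 mm
Gross irrigation = 17.809 / 0.75 = 23.745 mm
Volume = 23.745 mm × 224.3 ha × 10 = 53260.0 m³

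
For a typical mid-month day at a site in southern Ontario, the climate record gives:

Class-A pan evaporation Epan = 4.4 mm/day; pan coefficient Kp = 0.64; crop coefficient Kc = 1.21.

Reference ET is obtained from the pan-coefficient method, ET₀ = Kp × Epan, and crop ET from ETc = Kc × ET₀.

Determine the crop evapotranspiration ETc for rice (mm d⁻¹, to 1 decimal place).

3.4 mm d⁻¹

ET₀ = 0.64 × 4.4 = 2.8160 mm/d
ETc = Kc × ET₀ = 1.21 × 2.8160 = 3.4074 mm/d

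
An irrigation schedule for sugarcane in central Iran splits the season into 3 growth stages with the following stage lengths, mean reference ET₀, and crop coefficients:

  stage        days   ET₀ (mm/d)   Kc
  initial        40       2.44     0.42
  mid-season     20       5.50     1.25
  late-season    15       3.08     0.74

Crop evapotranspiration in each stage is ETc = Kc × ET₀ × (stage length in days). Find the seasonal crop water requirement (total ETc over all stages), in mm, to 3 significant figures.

initial: 0.42 × 2.44 × 40 = 40.99 mm
mid-season: 1.25 × 5.50 × 20 = 137.50 mm
late-season: 0.74 × 3.08 × 15 = 34.19 mm
Seasonal total = 212.68 mm

213 mm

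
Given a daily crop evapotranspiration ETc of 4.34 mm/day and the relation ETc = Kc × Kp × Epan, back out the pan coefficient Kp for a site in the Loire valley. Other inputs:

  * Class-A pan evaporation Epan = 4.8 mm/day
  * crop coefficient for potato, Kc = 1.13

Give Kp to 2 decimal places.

0.80

ETc = Kc × Kp × Epan  ⇒  Kp = ETc / (Kc × Epan)
Kp = 4.34 / (1.13 × 4.8) = 4.34 / 5.424 = 0.8001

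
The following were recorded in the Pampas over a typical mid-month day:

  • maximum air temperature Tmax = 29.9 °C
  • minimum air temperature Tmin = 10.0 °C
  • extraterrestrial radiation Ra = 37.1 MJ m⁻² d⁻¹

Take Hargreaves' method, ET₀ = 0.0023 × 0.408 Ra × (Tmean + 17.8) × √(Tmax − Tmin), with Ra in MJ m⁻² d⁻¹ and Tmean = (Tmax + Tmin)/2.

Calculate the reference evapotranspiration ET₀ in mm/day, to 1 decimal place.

Tmean = (29.9 + 10.0)/2 = 19.95 °C
0.408 Ra = 0.408 × 37.1 = 15.1368 mm/d equivalent
ET₀ = 0.0023 × 15.1368 × (19.95 + 17.8) × √19.9 = 0.0023 × 15.1368 × 37.75 × 4.4609 = 5.8627 mm/d

5.9 mm/day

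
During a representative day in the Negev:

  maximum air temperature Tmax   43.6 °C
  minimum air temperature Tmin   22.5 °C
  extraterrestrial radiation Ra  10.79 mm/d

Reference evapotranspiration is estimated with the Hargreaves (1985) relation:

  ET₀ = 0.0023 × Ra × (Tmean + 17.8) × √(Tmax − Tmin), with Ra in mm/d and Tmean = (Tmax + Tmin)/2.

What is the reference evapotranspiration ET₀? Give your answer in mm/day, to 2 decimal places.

5.80 mm/day

Tmean = (43.6 + 22.5)/2 = 33.05 °C
ET₀ = 0.0023 × 10.79 × (33.05 + 17.8) × √21.1 = 0.0023 × 10.79 × 50.85 × 4.5935 = 5.7967 mm/d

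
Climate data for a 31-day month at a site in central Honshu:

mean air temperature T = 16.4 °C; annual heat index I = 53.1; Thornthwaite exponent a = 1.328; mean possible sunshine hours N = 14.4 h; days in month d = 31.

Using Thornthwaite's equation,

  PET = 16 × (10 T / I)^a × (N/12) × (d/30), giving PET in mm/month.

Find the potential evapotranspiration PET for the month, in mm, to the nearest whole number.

89 mm

10T/I = 10 × 16.4 / 53.1 = 3.0885
(10T/I)^a = 3.0885^1.328 = 4.4708
Uncorrected PET = 16 × 4.4708 = 71.533 mm
Correction = (N/12)(d/30) = (14.4/12)(31/30) = 1.2400
PET = 71.533 × 1.2400 = 88.701 mm/month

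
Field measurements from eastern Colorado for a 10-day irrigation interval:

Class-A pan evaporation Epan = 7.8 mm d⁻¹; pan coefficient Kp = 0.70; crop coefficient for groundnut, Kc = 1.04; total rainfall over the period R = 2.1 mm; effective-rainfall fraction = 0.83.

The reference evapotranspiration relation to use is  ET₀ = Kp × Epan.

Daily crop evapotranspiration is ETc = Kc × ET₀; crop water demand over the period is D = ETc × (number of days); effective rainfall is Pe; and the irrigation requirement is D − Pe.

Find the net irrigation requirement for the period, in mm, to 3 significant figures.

55.0 mm

ET₀ = 0.70 × 7.8 = 5.4600 mm/d
ETc = Kc × ET₀ = 1.04 × 5.4600 = 5.6784 mm/d
Crop demand D = ETc × 10 d = 5.6784 × 10 = 56.784 mm
Pe = 0.83 × 2.1 = 1.743 mm
D − Pe = 56.784 − 1.743 = 55.041 mm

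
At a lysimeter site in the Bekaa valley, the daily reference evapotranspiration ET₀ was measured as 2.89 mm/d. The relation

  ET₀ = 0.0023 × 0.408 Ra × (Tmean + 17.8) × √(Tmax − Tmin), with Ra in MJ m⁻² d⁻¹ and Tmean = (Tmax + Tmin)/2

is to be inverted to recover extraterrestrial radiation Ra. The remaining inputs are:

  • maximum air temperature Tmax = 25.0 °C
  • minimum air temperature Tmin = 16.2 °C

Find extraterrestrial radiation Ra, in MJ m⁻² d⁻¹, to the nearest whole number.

Tmean = (25.0+16.2)/2 = 20.60 °C; ΔT = 8.8
Ra = ET₀ / [0.0023 × 0.408 × (Tmean+17.8) × √ΔT]
   = 2.89 / (0.0023 × 0.408 × 38.40 × 2.9665) = 27.035 MJ m⁻² d⁻¹

27 MJ m⁻² d⁻¹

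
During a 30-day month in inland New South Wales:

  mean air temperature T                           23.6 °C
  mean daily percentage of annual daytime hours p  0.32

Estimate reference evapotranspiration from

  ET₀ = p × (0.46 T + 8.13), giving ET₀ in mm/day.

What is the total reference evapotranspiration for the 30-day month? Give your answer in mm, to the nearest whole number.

182 mm

ET₀ = 0.32 × (0.46 × 23.6 + 8.13) = 0.32 × 18.986 = 6.0755 mm/d
Monthly total = 6.0755 × 30 = 182.265 mm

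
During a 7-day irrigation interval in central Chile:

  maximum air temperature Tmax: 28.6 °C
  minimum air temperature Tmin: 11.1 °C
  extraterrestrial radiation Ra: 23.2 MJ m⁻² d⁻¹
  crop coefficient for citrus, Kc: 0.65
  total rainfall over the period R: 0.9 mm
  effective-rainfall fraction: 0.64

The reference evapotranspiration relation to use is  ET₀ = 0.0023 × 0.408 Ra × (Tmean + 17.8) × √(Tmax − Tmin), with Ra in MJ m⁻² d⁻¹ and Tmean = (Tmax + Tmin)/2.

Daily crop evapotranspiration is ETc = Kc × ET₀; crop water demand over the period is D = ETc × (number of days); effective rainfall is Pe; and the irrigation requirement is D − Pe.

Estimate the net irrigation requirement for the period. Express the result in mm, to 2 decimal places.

Tmean = (28.6 + 11.1)/2 = 19.85 °C
0.408 Ra = 0.408 × 23.2 = 9.4656 mm/d equivalent
ET₀ = 0.0023 × 9.4656 × (19.85 + 17.8) × √17.5 = 0.0023 × 9.4656 × 37.65 × 4.1833 = 3.4289 mm/d
ETc = Kc × ET₀ = 0.65 × 3.4289 = 2.2288 mm/d
Crop demand D = ETc × 7 d = 2.2288 × 7 = 15.602 mm
Pe = 0.64 × 0.9 = 0.576 mm
D − Pe = 15.602 − 0.576 = 15.026 mm

15.03 mm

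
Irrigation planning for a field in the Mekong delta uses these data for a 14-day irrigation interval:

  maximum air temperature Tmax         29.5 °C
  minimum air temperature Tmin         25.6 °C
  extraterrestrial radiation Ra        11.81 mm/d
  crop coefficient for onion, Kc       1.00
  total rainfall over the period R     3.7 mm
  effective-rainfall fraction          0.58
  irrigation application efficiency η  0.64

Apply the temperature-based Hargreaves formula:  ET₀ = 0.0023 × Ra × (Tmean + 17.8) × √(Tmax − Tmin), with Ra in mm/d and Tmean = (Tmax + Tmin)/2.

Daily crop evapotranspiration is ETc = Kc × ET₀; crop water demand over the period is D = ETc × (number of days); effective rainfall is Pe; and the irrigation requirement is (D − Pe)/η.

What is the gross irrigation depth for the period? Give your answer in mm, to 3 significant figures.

49.9 mm

Tmean = (29.5 + 25.6)/2 = 27.55 °C
ET₀ = 0.0023 × 11.81 × (27.55 + 17.8) × √3.9 = 0.0023 × 11.81 × 45.35 × 1.9748 = 2.4326 mm/d
ETc = Kc × ET₀ = 1.00 × 2.4326 = 2.4326 mm/d
Crop demand D = ETc × 14 d = 2.4326 × 14 = 34.056 mm
Pe = 0.58 × 3.7 = 2.146 mm
D − Pe = 34.056 − 2.146 = 31.910 mm
Gross irrigation = 31.910 / 0.64 = 49.859 mm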